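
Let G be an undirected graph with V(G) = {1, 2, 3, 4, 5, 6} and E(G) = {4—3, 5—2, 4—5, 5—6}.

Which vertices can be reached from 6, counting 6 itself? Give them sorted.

Start at 6.
Its neighbours: 5.
Then their neighbours: 2, 4.
Then next layer: 3.
Nothing further is reachable.

2, 3, 4, 5, 6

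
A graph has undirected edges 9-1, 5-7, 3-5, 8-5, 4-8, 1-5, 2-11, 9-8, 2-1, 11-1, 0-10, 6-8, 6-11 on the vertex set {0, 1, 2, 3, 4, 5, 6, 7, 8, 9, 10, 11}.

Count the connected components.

From 0: component {0, 10}.
From 1: component {1, 2, 3, 4, 5, 6, 7, 8, 9, 11}.
That's 2 components.

2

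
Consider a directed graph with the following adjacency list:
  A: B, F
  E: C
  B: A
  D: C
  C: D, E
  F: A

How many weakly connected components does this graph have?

From A: component {A, B, F}.
From C: component {C, D, E}.
That's 2 components.

2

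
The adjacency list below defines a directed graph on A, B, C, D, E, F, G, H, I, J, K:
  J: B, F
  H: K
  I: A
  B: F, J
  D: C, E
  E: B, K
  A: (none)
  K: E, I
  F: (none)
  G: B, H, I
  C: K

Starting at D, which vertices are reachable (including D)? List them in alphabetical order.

A, B, C, D, E, F, I, J, K

Start at D.
Its neighbours: C, E.
Then their neighbours: B, K.
Then next layer: F, I, J.
Then next layer: A.
Nothing further is reachable.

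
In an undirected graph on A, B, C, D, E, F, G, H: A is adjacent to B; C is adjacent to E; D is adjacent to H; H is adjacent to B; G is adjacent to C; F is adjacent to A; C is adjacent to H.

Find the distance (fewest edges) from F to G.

5

Distance 0: F.
Distance 1: A.
Distance 2: B.
Distance 3: H.
Distance 4: C, D.
Distance 5: E, G — contains G.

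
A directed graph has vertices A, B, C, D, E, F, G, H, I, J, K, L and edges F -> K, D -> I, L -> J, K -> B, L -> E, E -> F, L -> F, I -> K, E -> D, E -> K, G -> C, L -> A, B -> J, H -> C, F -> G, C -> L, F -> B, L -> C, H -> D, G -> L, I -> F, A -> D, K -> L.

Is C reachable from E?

Yes

Explore from E.
Distance 1: reach D, F, K.
Distance 2: reach B, G, I, L.
Distance 3: reach A, C, J.
Found C.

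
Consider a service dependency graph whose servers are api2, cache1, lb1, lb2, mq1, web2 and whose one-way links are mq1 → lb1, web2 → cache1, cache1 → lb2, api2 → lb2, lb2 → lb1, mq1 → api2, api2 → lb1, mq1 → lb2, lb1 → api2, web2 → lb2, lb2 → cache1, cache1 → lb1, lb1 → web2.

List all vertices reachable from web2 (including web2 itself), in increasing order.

Start at web2.
Its neighbours: cache1, lb2.
Then their neighbours: lb1.
Then next layer: api2.
Nothing further is reachable.

api2, cache1, lb1, lb2, web2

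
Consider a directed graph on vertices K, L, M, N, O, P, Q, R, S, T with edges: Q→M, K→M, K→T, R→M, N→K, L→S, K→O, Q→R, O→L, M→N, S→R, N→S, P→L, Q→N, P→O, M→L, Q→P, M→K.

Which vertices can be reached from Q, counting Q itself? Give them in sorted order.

Start at Q.
Its neighbours: M, N, P, R.
Then their neighbours: K, L, O, S.
Then next layer: T.
Every vertex is now reached.

K, L, M, N, O, P, Q, R, S, T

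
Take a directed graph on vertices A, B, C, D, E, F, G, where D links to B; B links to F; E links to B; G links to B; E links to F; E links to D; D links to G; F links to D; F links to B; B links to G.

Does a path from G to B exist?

Yes

Explore from G.
Distance 1: reach B.
Found B.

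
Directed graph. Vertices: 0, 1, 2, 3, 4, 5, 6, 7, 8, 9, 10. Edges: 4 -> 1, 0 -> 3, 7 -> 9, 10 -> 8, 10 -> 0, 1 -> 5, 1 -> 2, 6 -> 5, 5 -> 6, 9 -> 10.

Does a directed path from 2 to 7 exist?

2 has no outgoing edges, so nothing is reachable from it.

No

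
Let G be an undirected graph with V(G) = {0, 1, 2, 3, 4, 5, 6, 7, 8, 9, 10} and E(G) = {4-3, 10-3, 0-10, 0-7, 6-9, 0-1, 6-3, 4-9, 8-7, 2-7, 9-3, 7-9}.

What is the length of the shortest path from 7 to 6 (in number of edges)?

2

Distance 0: 7.
Distance 1: 0, 2, 8, 9.
Distance 2: 1, 3, 4, 6, 10 — contains 6.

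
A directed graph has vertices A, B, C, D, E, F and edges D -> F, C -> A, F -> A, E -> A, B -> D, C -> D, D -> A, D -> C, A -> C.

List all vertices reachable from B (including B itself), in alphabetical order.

Start at B.
Its neighbours: D.
Then their neighbours: A, C, F.
Nothing further is reachable.

A, B, C, D, F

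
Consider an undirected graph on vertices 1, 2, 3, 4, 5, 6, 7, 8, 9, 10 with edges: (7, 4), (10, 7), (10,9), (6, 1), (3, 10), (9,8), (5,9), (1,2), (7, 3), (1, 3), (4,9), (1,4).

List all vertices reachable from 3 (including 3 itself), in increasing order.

Start at 3.
Its neighbours: 1, 7, 10.
Then their neighbours: 2, 4, 6, 9.
Then next layer: 5, 8.
Every vertex is now reached.

1, 2, 3, 4, 5, 6, 7, 8, 9, 10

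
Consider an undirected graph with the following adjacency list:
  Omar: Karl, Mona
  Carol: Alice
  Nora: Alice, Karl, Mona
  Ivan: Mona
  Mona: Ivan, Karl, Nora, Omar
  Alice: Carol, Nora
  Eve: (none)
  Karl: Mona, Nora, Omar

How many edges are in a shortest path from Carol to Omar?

4

Distance 0: Carol.
Distance 1: Alice.
Distance 2: Nora.
Distance 3: Karl, Mona.
Distance 4: Ivan, Omar — contains Omar.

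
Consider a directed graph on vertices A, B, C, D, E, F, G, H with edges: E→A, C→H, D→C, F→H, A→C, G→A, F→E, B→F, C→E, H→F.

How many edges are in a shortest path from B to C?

4

Distance 0: B.
Distance 1: F.
Distance 2: E, H.
Distance 3: A.
Distance 4: C — contains C.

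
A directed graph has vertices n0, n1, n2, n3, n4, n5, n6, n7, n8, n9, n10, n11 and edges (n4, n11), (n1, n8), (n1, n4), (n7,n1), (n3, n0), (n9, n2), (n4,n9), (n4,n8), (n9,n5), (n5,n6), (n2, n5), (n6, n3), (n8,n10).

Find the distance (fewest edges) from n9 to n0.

4

Distance 0: n9.
Distance 1: n2, n5.
Distance 2: n6.
Distance 3: n3.
Distance 4: n0 — contains n0.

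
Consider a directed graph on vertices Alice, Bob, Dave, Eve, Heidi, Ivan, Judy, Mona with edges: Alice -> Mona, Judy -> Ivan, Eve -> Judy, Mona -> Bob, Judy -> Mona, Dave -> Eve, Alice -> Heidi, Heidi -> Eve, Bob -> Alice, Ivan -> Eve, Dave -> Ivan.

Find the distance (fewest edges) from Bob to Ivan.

5

Distance 0: Bob.
Distance 1: Alice.
Distance 2: Heidi, Mona.
Distance 3: Eve.
Distance 4: Judy.
Distance 5: Ivan — contains Ivan.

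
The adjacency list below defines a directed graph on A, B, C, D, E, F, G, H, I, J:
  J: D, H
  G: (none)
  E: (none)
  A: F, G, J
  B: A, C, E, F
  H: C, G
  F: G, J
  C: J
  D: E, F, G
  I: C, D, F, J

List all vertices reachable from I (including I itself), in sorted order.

Start at I.
Its neighbours: C, D, F, J.
Then their neighbours: E, G, H.
Nothing further is reachable.

C, D, E, F, G, H, I, J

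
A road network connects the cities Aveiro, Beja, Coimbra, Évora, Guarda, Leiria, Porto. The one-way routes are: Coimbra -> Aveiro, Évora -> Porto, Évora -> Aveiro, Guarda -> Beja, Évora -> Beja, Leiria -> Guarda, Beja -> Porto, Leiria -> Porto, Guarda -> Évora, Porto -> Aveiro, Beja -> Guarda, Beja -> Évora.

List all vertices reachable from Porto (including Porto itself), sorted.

Aveiro, Porto

Start at Porto.
Its neighbours: Aveiro.
Nothing further is reachable.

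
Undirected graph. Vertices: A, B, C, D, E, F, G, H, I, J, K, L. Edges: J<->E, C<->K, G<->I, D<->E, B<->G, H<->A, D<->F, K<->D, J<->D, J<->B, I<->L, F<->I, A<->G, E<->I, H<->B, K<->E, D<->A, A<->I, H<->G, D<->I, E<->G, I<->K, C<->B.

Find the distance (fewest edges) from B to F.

Distance 0: B.
Distance 1: C, G, H, J.
Distance 2: A, D, E, I, K.
Distance 3: F, L — contains F.

3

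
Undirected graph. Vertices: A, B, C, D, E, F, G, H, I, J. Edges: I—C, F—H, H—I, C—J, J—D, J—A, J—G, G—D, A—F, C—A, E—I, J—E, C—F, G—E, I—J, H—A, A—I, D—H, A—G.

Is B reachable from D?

No

Explore from D.
Distance 1: reach G, H, J.
Distance 2: reach A, C, E, F, I.
The search is exhausted without reaching B; it lies in a different component.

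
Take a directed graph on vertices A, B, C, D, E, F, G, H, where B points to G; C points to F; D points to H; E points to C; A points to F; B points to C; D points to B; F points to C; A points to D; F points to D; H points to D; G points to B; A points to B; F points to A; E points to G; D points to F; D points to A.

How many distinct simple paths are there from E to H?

4

E→C→F→A→D→H
E→C→F→D→H
E→G→B→C→F→A→D→H
E→G→B→C→F→D→H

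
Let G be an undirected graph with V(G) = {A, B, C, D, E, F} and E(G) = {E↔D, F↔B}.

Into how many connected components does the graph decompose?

From A: component {A}.
From B: component {B, F}.
From C: component {C}.
From D: component {D, E}.
That's 4 components.

4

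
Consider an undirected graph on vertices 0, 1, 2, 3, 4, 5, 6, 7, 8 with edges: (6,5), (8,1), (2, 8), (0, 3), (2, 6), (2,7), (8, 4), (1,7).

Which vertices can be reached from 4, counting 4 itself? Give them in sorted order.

1, 2, 4, 5, 6, 7, 8

Start at 4.
Its neighbours: 8.
Then their neighbours: 1, 2.
Then next layer: 6, 7.
Then next layer: 5.
Nothing further is reachable.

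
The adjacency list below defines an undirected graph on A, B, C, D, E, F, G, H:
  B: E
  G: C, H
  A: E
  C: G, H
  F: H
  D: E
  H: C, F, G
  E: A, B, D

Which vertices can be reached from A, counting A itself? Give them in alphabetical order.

A, B, D, E

Start at A.
Its neighbours: E.
Then their neighbours: B, D.
Nothing further is reachable.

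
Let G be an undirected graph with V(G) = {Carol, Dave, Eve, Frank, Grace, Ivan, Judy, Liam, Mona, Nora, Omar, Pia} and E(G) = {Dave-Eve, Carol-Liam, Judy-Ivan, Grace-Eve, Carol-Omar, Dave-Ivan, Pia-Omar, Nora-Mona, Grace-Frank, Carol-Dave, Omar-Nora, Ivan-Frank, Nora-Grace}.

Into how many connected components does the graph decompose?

1

From Carol: component {Carol, Dave, Eve, Frank, Grace, Ivan, Judy, Liam, Mona, Nora, Omar, Pia}.
That's 1 component.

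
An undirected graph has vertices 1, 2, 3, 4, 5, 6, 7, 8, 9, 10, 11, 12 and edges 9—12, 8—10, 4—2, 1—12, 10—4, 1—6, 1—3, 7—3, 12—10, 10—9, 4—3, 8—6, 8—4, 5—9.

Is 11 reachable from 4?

Explore from 4.
Distance 1: reach 2, 3, 8, 10.
Distance 2: reach 1, 6, 7, 9, 12.
Distance 3: reach 5.
The search is exhausted without reaching 11; it lies in a different component.

No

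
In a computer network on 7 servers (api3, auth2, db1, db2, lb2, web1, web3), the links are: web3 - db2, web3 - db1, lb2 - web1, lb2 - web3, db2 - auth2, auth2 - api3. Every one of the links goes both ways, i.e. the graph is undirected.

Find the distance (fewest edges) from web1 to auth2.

Distance 0: web1.
Distance 1: lb2.
Distance 2: web3.
Distance 3: db1, db2.
Distance 4: auth2 — contains auth2.

4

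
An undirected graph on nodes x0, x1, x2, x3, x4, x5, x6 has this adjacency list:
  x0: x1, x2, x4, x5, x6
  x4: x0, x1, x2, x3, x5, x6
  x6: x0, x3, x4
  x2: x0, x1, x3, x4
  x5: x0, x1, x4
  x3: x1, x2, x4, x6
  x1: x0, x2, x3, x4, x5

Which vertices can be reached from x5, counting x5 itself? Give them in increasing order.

Start at x5.
Its neighbours: x0, x1, x4.
Then their neighbours: x2, x3, x6.
Every vertex is now reached.

x0, x1, x2, x3, x4, x5, x6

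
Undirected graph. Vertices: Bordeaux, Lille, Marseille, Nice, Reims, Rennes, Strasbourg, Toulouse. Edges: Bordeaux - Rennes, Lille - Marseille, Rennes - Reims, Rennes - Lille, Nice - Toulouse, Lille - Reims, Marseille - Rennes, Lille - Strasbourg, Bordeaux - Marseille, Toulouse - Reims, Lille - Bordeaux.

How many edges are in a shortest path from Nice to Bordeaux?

4

Distance 0: Nice.
Distance 1: Toulouse.
Distance 2: Reims.
Distance 3: Lille, Rennes.
Distance 4: Bordeaux, Marseille, Strasbourg — contains Bordeaux.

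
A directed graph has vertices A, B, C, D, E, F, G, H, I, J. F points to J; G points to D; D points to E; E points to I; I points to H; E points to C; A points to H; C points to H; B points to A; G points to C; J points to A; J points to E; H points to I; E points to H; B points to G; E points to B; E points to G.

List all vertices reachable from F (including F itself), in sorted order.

Start at F.
Its neighbours: J.
Then their neighbours: A, E.
Then next layer: B, C, G, H, I.
Then next layer: D.
Every vertex is now reached.

A, B, C, D, E, F, G, H, I, J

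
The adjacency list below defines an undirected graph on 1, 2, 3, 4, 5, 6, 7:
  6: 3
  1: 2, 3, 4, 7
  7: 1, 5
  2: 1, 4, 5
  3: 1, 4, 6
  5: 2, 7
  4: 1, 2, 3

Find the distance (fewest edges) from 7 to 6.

3

Distance 0: 7.
Distance 1: 1, 5.
Distance 2: 2, 3, 4.
Distance 3: 6 — contains 6.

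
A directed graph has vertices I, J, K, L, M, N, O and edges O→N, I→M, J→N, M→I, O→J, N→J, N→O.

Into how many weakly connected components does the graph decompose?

4

From I: component {I, M}.
From J: component {J, N, O}.
From K: component {K}.
From L: component {L}.
That's 4 components.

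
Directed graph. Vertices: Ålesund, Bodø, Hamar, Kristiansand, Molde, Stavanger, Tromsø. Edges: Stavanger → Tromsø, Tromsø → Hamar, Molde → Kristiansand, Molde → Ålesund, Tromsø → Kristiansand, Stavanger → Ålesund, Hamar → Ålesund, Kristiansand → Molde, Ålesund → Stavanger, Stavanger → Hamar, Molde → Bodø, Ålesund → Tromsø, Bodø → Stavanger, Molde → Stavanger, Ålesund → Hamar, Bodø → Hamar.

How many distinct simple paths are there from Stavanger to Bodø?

Stavanger→Ålesund→Tromsø→Kristiansand→Molde→Bodø
Stavanger→Hamar→Ålesund→Tromsø→Kristiansand→Molde→Bodø
Stavanger→Tromsø→Kristiansand→Molde→Bodø

3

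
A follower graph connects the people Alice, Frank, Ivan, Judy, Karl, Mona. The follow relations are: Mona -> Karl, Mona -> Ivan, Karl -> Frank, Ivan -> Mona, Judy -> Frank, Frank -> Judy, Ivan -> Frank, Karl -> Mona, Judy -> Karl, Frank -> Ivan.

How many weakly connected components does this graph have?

2

From Alice: component {Alice}.
From Frank: component {Frank, Ivan, Judy, Karl, Mona}.
That's 2 components.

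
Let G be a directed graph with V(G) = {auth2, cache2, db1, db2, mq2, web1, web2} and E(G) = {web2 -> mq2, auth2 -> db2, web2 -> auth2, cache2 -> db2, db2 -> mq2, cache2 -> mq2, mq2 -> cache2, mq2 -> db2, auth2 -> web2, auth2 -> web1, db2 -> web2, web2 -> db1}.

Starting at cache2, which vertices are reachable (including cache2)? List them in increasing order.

Start at cache2.
Its neighbours: db2, mq2.
Then their neighbours: web2.
Then next layer: auth2, db1.
Then next layer: web1.
Every vertex is now reached.

auth2, cache2, db1, db2, mq2, web1, web2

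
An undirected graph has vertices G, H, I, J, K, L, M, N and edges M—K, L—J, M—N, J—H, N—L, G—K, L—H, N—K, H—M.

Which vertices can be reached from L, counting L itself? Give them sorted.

G, H, J, K, L, M, N

Start at L.
Its neighbours: H, J, N.
Then their neighbours: K, M.
Then next layer: G.
Nothing further is reachable.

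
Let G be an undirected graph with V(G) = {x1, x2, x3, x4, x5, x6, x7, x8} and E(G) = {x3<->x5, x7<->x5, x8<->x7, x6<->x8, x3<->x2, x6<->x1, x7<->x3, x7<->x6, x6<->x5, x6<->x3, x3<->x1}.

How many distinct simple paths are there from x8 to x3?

x8–x6–x1–x3
x8–x6–x3
x8–x6–x5–x3
x8–x6–x5–x7–x3
x8–x6–x7–x3
x8–x6–x7–x5–x3
x8–x7–x3
x8–x7–x5–x3
x8–x7–x5–x6–x1–x3
x8–x7–x5–x6–x3
x8–x7–x6–x1–x3
x8–x7–x6–x3
x8–x7–x6–x5–x3

13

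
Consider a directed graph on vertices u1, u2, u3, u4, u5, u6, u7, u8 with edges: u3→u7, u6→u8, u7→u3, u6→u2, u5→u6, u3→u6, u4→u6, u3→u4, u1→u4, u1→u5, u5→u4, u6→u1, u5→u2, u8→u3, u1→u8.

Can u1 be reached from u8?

Yes

Explore from u8.
Distance 1: reach u3.
Distance 2: reach u4, u6, u7.
Distance 3: reach u1, u2.
Found u1.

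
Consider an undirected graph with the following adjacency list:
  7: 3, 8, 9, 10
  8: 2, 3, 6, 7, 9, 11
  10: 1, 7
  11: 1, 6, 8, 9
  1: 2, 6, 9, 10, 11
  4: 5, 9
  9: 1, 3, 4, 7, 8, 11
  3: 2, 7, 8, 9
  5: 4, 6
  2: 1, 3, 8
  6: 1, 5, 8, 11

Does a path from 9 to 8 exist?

Explore from 9.
Distance 1: reach 1, 3, 4, 7, 8, 11.
Found 8.

Yes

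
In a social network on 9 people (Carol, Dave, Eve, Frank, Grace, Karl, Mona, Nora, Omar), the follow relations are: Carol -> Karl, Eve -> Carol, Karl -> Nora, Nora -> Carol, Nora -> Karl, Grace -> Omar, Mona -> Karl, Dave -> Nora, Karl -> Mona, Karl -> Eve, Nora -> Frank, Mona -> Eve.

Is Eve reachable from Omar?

Omar has no outgoing edges, so nothing is reachable from it.

No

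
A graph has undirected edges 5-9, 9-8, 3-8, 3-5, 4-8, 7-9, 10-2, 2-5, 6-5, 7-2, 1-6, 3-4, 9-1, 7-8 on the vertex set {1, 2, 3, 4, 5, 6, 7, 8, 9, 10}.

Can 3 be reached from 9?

Yes

Explore from 9.
Distance 1: reach 1, 5, 7, 8.
Distance 2: reach 2, 3, 4, 6.
Found 3.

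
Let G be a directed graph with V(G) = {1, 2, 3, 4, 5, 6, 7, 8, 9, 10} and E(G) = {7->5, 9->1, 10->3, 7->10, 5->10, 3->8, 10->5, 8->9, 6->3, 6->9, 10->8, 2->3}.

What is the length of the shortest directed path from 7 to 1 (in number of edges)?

Distance 0: 7.
Distance 1: 5, 10.
Distance 2: 3, 8.
Distance 3: 9.
Distance 4: 1 — contains 1.

4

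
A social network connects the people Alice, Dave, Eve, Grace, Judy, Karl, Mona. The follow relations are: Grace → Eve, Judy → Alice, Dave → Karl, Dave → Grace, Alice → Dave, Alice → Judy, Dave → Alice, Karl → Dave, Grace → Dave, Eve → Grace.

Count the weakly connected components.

2

From Alice: component {Alice, Dave, Eve, Grace, Judy, Karl}.
From Mona: component {Mona}.
That's 2 components.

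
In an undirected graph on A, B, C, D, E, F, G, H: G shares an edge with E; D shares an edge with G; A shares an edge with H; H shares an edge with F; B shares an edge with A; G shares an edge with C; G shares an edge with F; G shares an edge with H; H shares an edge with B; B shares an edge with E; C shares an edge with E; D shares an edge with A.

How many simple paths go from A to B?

A–B
A–D–G–C–E–B
A–D–G–E–B
A–D–G–F–H–B
A–D–G–H–B
A–H–B
A–H–F–G–C–E–B
A–H–F–G–E–B
A–H–G–C–E–B
A–H–G–E–B

10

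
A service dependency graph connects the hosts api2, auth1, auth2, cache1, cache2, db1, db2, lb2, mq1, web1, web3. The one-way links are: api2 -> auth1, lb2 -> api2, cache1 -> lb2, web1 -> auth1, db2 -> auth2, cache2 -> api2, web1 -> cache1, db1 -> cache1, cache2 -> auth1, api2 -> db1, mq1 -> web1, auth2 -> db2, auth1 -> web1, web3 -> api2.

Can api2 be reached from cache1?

Explore from cache1.
Distance 1: reach lb2.
Distance 2: reach api2.
Found api2.

Yes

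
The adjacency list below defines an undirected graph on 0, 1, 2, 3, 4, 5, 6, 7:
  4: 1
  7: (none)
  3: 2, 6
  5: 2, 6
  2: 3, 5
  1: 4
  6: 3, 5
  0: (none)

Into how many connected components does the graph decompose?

From 0: component {0}.
From 1: component {1, 4}.
From 2: component {2, 3, 5, 6}.
From 7: component {7}.
That's 4 components.

4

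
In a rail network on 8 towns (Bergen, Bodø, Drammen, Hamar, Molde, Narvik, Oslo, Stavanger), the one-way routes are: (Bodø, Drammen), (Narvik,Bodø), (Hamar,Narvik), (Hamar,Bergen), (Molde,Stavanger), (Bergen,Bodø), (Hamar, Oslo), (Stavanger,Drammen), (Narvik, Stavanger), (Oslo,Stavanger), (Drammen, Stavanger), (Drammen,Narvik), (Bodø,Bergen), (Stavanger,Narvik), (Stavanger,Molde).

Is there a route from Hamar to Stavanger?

Yes

Explore from Hamar.
Distance 1: reach Bergen, Narvik, Oslo.
Distance 2: reach Bodø, Stavanger.
Found Stavanger.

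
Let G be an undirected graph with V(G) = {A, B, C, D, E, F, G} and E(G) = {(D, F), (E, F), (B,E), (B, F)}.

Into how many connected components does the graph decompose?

From A: component {A}.
From B: component {B, D, E, F}.
From C: component {C}.
From G: component {G}.
That's 4 components.

4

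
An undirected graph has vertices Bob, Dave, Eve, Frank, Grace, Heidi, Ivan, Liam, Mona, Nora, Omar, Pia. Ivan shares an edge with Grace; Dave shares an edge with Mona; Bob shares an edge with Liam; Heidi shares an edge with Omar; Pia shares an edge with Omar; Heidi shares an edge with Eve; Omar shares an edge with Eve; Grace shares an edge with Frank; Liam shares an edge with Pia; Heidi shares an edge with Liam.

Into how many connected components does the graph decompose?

4

From Bob: component {Bob, Eve, Heidi, Liam, Omar, Pia}.
From Dave: component {Dave, Mona}.
From Frank: component {Frank, Grace, Ivan}.
From Nora: component {Nora}.
That's 4 components.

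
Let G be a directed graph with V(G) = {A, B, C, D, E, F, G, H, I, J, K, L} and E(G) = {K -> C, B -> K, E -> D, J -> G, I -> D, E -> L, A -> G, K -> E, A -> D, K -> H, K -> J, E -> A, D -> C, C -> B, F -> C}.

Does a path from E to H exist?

Explore from E.
Distance 1: reach A, D, L.
Distance 2: reach C, G.
Distance 3: reach B.
Distance 4: reach K.
Distance 5: reach H, J.
Found H.

Yes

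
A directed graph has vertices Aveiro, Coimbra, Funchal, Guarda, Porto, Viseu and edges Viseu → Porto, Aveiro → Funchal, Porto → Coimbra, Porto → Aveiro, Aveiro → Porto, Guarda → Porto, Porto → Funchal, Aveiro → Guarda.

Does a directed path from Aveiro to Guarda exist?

Explore from Aveiro.
Distance 1: reach Funchal, Guarda, Porto.
Found Guarda.

Yes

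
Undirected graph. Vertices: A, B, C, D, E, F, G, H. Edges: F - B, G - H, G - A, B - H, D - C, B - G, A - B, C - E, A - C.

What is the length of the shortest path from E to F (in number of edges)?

Distance 0: E.
Distance 1: C.
Distance 2: A, D.
Distance 3: B, G.
Distance 4: F, H — contains F.

4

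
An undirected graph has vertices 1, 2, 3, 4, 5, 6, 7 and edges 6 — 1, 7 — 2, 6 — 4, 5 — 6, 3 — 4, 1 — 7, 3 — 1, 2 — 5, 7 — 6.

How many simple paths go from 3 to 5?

3–1–6–5
3–1–6–7–2–5
3–1–7–2–5
3–1–7–6–5
3–4–6–1–7–2–5
3–4–6–5
3–4–6–7–2–5

7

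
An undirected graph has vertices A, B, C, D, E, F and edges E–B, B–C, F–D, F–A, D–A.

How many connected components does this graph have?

2

From A: component {A, D, F}.
From B: component {B, C, E}.
That's 2 components.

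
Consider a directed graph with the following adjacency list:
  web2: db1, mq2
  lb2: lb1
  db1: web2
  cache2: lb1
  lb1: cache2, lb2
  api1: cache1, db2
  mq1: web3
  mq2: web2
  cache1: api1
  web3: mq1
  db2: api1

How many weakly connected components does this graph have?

4

From api1: component {api1, cache1, db2}.
From cache2: component {cache2, lb1, lb2}.
From db1: component {db1, mq2, web2}.
From mq1: component {mq1, web3}.
That's 4 components.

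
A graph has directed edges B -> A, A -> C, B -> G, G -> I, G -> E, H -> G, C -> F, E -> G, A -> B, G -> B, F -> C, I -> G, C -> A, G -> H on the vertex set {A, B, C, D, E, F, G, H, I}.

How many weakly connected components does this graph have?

2

From A: component {A, B, C, E, F, G, H, I}.
From D: component {D}.
That's 2 components.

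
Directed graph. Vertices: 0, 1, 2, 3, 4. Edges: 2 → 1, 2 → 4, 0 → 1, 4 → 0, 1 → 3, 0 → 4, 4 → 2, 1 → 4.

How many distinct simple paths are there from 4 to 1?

2

4→0→1
4→2→1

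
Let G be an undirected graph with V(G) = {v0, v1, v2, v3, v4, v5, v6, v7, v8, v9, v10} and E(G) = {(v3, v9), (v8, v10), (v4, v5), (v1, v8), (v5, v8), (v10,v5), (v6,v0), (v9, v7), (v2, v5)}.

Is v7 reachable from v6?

Explore from v6.
Distance 1: reach v0.
The search is exhausted without reaching v7; it lies in a different component.

No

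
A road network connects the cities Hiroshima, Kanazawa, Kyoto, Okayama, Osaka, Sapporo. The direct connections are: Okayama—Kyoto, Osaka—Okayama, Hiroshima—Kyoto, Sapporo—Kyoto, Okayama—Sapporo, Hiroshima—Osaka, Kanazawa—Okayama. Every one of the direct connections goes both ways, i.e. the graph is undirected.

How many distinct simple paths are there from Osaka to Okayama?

3

Osaka–Hiroshima–Kyoto–Okayama
Osaka–Hiroshima–Kyoto–Sapporo–Okayama
Osaka–Okayama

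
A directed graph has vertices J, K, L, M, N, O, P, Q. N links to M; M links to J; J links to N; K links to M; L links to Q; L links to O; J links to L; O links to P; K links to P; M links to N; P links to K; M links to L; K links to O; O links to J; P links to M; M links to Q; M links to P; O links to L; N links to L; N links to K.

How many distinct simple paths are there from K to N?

K→M→J→N
K→M→L→O→J→N
K→M→N
K→O→J→N
K→O→P→M→J→N
K→O→P→M→N
K→P→M→J→N
K→P→M→L→O→J→N
K→P→M→N

9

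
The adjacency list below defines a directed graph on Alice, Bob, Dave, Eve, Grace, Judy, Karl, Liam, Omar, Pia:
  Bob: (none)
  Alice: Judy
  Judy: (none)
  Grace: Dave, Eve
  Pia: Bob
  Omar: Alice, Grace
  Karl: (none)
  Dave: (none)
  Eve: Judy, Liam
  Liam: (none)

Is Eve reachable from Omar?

Explore from Omar.
Distance 1: reach Alice, Grace.
Distance 2: reach Dave, Eve, Judy.
Found Eve.

Yes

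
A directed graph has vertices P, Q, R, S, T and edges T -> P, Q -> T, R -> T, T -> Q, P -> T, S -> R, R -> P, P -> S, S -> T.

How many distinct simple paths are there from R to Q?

3

R→P→S→T→Q
R→P→T→Q
R→T→Q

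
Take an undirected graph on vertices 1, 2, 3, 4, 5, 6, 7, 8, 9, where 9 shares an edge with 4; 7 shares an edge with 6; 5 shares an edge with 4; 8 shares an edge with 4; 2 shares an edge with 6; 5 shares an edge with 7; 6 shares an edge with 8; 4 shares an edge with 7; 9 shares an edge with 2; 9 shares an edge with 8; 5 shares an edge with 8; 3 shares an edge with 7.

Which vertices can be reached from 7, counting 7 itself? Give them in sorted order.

2, 3, 4, 5, 6, 7, 8, 9

Start at 7.
Its neighbours: 3, 4, 5, 6.
Then their neighbours: 2, 8, 9.
Nothing further is reachable.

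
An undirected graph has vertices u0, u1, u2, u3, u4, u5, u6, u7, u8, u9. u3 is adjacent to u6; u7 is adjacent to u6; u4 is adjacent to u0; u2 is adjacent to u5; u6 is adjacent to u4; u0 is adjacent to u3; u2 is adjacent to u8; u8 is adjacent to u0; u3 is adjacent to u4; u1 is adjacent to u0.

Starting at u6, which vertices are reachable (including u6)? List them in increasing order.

u0, u1, u2, u3, u4, u5, u6, u7, u8

Start at u6.
Its neighbours: u3, u4, u7.
Then their neighbours: u0.
Then next layer: u1, u8.
Then next layer: u2.
Then next layer: u5.
Nothing further is reachable.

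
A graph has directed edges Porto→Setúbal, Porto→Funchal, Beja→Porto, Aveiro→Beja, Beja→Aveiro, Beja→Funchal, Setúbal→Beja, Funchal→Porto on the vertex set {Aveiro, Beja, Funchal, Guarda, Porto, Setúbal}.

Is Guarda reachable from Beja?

No

Explore from Beja.
Distance 1: reach Aveiro, Funchal, Porto.
Distance 2: reach Setúbal.
The search from Beja is exhausted; no directed path reaches Guarda.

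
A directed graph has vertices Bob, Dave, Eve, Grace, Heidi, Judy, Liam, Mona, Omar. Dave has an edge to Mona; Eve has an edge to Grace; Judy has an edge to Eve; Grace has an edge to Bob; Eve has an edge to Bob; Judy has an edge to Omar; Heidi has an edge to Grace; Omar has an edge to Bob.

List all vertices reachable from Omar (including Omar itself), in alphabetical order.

Start at Omar.
Its neighbours: Bob.
Nothing further is reachable.

Bob, Omar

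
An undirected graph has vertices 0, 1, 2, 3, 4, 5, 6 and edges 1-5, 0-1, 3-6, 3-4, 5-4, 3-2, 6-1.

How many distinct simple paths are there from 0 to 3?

0–1–5–4–3
0–1–6–3

2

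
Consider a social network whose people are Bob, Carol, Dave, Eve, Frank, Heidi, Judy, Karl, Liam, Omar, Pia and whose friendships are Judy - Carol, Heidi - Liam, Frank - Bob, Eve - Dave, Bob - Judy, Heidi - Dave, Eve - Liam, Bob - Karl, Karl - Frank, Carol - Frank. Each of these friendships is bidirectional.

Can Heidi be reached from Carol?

No

Explore from Carol.
Distance 1: reach Frank, Judy.
Distance 2: reach Bob, Karl.
The search is exhausted without reaching Heidi; it lies in a different component.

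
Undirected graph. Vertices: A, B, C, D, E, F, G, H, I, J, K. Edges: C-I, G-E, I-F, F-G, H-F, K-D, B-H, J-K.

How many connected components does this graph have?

3

From A: component {A}.
From B: component {B, C, E, F, G, H, I}.
From D: component {D, J, K}.
That's 3 components.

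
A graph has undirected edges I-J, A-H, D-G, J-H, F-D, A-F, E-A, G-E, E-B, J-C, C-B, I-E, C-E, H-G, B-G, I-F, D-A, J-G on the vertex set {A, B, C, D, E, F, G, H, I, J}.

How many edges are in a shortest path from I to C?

Distance 0: I.
Distance 1: E, F, J.
Distance 2: A, B, C, D, G, H — contains C.

2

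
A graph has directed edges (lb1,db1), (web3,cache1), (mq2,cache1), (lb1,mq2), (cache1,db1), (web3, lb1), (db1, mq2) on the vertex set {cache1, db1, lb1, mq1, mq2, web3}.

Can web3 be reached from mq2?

Explore from mq2.
Distance 1: reach cache1.
Distance 2: reach db1.
The search from mq2 is exhausted; no directed path reaches web3.

No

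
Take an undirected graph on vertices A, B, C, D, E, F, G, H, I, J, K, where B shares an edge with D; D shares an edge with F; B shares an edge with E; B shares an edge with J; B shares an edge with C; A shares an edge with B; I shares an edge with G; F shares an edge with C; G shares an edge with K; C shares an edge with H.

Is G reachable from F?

No

Explore from F.
Distance 1: reach C, D.
Distance 2: reach B, H.
Distance 3: reach A, E, J.
The search is exhausted without reaching G; it lies in a different component.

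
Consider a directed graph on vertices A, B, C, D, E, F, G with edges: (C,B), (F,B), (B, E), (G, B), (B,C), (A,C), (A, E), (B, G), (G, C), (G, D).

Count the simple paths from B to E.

1

B→E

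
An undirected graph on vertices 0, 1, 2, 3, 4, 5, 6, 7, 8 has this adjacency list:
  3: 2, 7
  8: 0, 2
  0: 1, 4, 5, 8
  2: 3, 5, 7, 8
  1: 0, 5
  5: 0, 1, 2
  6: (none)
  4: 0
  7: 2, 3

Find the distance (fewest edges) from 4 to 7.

Distance 0: 4.
Distance 1: 0.
Distance 2: 1, 5, 8.
Distance 3: 2.
Distance 4: 3, 7 — contains 7.

4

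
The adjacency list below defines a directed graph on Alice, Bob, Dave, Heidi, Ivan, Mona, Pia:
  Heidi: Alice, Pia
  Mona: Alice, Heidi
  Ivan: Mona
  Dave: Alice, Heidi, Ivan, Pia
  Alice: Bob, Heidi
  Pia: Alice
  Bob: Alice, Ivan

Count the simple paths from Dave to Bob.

7

Dave→Alice→Bob
Dave→Heidi→Alice→Bob
Dave→Heidi→Pia→Alice→Bob
Dave→Ivan→Mona→Alice→Bob
Dave→Ivan→Mona→Heidi→Alice→Bob
Dave→Ivan→Mona→Heidi→Pia→Alice→Bob
Dave→Pia→Alice→Bob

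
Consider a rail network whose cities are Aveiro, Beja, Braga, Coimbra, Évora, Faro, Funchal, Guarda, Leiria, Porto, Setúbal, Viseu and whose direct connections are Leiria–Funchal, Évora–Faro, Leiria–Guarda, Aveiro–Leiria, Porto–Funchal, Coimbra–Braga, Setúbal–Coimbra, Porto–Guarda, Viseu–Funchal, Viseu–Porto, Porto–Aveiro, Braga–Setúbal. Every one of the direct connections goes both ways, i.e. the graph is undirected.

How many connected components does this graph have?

From Aveiro: component {Aveiro, Funchal, Guarda, Leiria, Porto, Viseu}.
From Beja: component {Beja}.
From Braga: component {Braga, Coimbra, Setúbal}.
From Évora: component {Évora, Faro}.
That's 4 components.

4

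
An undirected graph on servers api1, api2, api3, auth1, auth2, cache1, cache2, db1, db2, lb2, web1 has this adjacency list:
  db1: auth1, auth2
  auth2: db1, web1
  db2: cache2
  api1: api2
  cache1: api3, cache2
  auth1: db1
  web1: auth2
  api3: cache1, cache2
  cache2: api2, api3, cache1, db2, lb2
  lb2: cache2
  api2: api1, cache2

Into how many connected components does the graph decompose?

2

From api1: component {api1, api2, api3, cache1, cache2, db2, lb2}.
From auth1: component {auth1, auth2, db1, web1}.
That's 2 components.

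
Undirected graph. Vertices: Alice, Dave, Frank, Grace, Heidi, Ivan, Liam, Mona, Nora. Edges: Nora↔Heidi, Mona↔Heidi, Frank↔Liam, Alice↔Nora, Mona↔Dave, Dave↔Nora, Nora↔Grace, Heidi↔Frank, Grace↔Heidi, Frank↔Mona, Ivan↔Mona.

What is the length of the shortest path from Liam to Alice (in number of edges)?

4

Distance 0: Liam.
Distance 1: Frank.
Distance 2: Heidi, Mona.
Distance 3: Dave, Grace, Ivan, Nora.
Distance 4: Alice — contains Alice.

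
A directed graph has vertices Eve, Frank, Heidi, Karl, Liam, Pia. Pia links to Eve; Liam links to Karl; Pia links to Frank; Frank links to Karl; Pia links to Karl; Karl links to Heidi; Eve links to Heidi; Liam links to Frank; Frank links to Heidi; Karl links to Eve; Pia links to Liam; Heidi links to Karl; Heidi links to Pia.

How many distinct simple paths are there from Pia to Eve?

7

Pia→Eve
Pia→Frank→Heidi→Karl→Eve
Pia→Frank→Karl→Eve
Pia→Karl→Eve
Pia→Liam→Frank→Heidi→Karl→Eve
Pia→Liam→Frank→Karl→Eve
Pia→Liam→Karl→Eve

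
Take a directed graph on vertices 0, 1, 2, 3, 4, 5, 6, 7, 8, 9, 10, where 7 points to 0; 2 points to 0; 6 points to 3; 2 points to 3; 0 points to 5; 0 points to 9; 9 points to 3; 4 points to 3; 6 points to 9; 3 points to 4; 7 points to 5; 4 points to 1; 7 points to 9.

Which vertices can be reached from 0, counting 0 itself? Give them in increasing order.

Start at 0.
Its neighbours: 5, 9.
Then their neighbours: 3.
Then next layer: 4.
Then next layer: 1.
Nothing further is reachable.

0, 1, 3, 4, 5, 9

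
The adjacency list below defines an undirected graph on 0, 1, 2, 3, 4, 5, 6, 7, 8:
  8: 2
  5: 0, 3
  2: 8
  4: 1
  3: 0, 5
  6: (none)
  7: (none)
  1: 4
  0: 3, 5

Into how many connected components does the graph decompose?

5

From 0: component {0, 3, 5}.
From 1: component {1, 4}.
From 2: component {2, 8}.
From 6: component {6}.
From 7: component {7}.
That's 5 components.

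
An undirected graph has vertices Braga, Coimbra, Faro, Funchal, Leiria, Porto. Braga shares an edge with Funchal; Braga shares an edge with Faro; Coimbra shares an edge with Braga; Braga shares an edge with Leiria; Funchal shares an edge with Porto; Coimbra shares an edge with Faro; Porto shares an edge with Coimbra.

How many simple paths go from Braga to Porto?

3

Braga–Coimbra–Porto
Braga–Faro–Coimbra–Porto
Braga–Funchal–Porto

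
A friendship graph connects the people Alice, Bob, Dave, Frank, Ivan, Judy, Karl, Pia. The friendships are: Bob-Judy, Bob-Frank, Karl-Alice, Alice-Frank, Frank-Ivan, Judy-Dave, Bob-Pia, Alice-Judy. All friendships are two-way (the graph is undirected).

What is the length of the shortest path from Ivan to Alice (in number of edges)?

Distance 0: Ivan.
Distance 1: Frank.
Distance 2: Alice, Bob — contains Alice.

2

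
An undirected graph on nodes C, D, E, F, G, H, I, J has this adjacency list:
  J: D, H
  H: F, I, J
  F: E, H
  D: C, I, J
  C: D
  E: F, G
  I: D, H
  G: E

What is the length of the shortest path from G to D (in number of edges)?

5

Distance 0: G.
Distance 1: E.
Distance 2: F.
Distance 3: H.
Distance 4: I, J.
Distance 5: D — contains D.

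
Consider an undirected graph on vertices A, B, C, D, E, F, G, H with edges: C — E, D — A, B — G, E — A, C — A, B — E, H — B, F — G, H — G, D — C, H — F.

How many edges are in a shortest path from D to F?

Distance 0: D.
Distance 1: A, C.
Distance 2: E.
Distance 3: B.
Distance 4: G, H.
Distance 5: F — contains F.

5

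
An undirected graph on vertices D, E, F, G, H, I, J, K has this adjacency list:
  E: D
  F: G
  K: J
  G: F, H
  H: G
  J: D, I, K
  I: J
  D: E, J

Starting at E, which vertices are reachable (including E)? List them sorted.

Start at E.
Its neighbours: D.
Then their neighbours: J.
Then next layer: I, K.
Nothing further is reachable.

D, E, I, J, K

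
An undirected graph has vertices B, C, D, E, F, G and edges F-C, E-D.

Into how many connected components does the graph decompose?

From B: component {B}.
From C: component {C, F}.
From D: component {D, E}.
From G: component {G}.
That's 4 components.

4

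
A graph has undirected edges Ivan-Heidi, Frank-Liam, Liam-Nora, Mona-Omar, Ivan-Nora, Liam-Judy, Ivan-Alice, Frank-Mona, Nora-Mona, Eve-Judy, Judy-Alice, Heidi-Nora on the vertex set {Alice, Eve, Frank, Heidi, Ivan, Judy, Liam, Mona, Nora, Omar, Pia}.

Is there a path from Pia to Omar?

Pia has no edges, so nothing is reachable from it.

No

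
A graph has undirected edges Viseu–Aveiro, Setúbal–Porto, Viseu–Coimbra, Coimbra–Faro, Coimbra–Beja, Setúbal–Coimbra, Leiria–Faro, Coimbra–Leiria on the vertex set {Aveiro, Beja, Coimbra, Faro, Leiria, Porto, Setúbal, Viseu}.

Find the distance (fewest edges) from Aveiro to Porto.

Distance 0: Aveiro.
Distance 1: Viseu.
Distance 2: Coimbra.
Distance 3: Beja, Faro, Leiria, Setúbal.
Distance 4: Porto — contains Porto.

4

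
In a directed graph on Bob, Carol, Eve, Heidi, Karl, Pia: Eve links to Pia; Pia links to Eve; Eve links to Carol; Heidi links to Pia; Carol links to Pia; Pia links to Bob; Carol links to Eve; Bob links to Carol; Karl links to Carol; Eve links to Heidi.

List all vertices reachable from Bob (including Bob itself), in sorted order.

Start at Bob.
Its neighbours: Carol.
Then their neighbours: Eve, Pia.
Then next layer: Heidi.
Nothing further is reachable.

Bob, Carol, Eve, Heidi, Pia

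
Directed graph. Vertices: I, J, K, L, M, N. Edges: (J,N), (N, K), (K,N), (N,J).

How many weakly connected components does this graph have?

From I: component {I}.
From J: component {J, K, N}.
From L: component {L}.
From M: component {M}.
That's 4 components.

4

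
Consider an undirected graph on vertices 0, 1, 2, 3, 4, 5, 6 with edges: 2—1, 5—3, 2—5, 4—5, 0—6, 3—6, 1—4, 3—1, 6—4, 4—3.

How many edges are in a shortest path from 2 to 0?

Distance 0: 2.
Distance 1: 1, 5.
Distance 2: 3, 4.
Distance 3: 6.
Distance 4: 0 — contains 0.

4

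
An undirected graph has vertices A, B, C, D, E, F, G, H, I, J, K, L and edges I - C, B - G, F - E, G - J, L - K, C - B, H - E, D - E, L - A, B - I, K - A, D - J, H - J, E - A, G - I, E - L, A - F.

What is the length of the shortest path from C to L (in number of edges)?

Distance 0: C.
Distance 1: B, I.
Distance 2: G.
Distance 3: J.
Distance 4: D, H.
Distance 5: E.
Distance 6: A, F, L — contains L.

6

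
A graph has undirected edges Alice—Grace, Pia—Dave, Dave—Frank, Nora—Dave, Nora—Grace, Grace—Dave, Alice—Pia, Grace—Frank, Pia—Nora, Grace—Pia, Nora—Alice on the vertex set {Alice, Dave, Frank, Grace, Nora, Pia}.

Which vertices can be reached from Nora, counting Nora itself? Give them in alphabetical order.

Alice, Dave, Frank, Grace, Nora, Pia

Start at Nora.
Its neighbours: Alice, Dave, Grace, Pia.
Then their neighbours: Frank.
Every vertex is now reached.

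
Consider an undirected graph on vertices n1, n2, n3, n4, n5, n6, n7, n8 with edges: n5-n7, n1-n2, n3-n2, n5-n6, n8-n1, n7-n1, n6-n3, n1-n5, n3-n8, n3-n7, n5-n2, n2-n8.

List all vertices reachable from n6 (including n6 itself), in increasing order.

Start at n6.
Its neighbours: n3, n5.
Then their neighbours: n1, n2, n7, n8.
Nothing further is reachable.

n1, n2, n3, n5, n6, n7, n8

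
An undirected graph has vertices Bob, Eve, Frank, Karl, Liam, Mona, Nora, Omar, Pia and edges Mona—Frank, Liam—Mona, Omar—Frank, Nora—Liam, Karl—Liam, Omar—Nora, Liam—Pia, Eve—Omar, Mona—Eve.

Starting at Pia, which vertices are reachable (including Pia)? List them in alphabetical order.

Eve, Frank, Karl, Liam, Mona, Nora, Omar, Pia

Start at Pia.
Its neighbours: Liam.
Then their neighbours: Karl, Mona, Nora.
Then next layer: Eve, Frank, Omar.
Nothing further is reachable.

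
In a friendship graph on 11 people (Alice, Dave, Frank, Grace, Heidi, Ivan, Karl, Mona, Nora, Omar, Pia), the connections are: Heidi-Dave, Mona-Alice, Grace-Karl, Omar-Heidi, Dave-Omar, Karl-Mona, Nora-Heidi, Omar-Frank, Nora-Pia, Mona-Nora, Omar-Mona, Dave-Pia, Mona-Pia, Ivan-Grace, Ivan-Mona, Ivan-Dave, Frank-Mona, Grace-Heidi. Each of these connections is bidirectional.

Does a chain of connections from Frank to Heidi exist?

Explore from Frank.
Distance 1: reach Mona, Omar.
Distance 2: reach Alice, Dave, Heidi, Ivan, Karl, Nora, Pia.
Found Heidi.

Yes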